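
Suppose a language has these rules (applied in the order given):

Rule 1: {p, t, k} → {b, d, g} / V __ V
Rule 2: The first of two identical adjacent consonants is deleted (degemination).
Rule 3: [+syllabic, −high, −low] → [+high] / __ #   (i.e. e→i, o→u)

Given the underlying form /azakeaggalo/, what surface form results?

azageagalu

Rule 1 (intervocalic voicing): /k/ is a voiceless stop between vowels /a/ and /e/, so it voices to [g]. /azakeaggalo/ → azageaggalo.
Rule 2 (degemination): /gg/ is a geminate; the first /g/ deletes. /azageaggalo/ → azageagalo.
Rule 3 (final vowel raising): /o/ is a mid vowel in word-final position, so it raises to [u]. /azageagalo/ → azageagalu.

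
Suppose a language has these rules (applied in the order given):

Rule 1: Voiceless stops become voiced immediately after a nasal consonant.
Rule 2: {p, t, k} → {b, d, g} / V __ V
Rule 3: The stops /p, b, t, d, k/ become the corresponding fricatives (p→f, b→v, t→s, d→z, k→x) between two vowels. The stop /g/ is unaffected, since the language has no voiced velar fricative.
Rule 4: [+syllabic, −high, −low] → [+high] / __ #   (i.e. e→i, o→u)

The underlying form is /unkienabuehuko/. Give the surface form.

ungienavuehugu

Rule 1 (post-nasal voicing): /k/ is a voiceless stop immediately after the nasal /n/, so it voices to [g]. /unkienabuehuko/ → ungienabuehuko.
Rule 2 (intervocalic voicing): /k/ is a voiceless stop between vowels /u/ and /o/, so it voices to [g]. /ungienabuehuko/ → ungienabuehugo.
Rule 3 (intervocalic spirantization): /b/ is a stop between vowels /a/ and /u/, so it spirantizes to the fricative [v]. /ungienabuehugo/ → ungienavuehugo.
Rule 4 (final vowel raising): /o/ is a mid vowel in word-final position, so it raises to [u]. /ungienavuehugo/ → ungienavuehugu.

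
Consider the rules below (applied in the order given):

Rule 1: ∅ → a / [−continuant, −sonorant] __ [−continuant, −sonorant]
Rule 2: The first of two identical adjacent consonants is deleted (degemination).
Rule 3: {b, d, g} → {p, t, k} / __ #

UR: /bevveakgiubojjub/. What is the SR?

beveakagiubojup

Rule 1 (stop-cluster a-epenthesis): /k/ and /g/ form a stop–stop cluster, so [a] is inserted between them. /bevveakgiubojjub/ → bevveakagiubojjub.
Rule 2 (degemination): /vv/ is a geminate; the first /v/ deletes. /jj/ is a geminate; the first /j/ deletes. /bevveakagiubojjub/ → beveakagiubojub.
Rule 3 (final devoicing): /b/ is a voiced stop in word-final position, so it devoices to [p]. /beveakagiubojub/ → beveakagiubojup.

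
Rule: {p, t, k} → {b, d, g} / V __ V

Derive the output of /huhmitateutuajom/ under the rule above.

/t/ is a voiceless stop between vowels /i/ and /a/, so it voices to [d].
/t/ is a voiceless stop between vowels /a/ and /e/, so it voices to [d].
/t/ is a voiceless stop between vowels /u/ and /u/, so it voices to [d].
Surface form: [huhmidadeuduajom].

huhmidadeuduajom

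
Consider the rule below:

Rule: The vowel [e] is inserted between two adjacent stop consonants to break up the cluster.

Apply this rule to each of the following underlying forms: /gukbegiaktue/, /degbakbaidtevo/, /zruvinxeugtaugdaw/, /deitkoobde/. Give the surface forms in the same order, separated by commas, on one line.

/gukbegiaktue/: /k/ and /b/ form a stop–stop cluster, so [e] is inserted between them. /k/ and /t/ form a stop–stop cluster, so [e] is inserted between them. → [gukebegiaketue].
/degbakbaidtevo/: /g/ and /b/ form a stop–stop cluster, so [e] is inserted between them. /k/ and /b/ form a stop–stop cluster, so [e] is inserted between them. /d/ and /t/ form a stop–stop cluster, so [e] is inserted between them. → [degebakebaidetevo].
/zruvinxeugtaugdaw/: /g/ and /t/ form a stop–stop cluster, so [e] is inserted between them. /g/ and /d/ form a stop–stop cluster, so [e] is inserted between them. → [zruvinxeugetaugedaw].
/deitkoobde/: /t/ and /k/ form a stop–stop cluster, so [e] is inserted between them. /b/ and /d/ form a stop–stop cluster, so [e] is inserted between them. → [deitekoobede].

gukebegiaketue, degebakebaidetevo, zruvinxeugetaugedaw, deitekoobede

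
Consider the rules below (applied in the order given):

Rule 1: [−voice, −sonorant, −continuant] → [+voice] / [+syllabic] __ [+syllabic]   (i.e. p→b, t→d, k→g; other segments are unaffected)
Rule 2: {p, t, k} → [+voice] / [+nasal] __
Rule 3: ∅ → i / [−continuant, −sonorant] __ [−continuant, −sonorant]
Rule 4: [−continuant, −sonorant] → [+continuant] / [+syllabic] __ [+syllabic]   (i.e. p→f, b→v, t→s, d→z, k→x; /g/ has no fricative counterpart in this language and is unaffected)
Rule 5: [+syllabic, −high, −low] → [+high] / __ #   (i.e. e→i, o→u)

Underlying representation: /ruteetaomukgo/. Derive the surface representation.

ruzeezaomuxigu

Rule 1 (intervocalic voicing): /t/ is a voiceless stop between vowels /u/ and /e/, so it voices to [d]. /t/ is a voiceless stop between vowels /e/ and /a/, so it voices to [d]. /ruteetaomukgo/ → rudeedaomukgo.
Rule 2 (post-nasal voicing): no segment meets the environment; /rudeedaomukgo/ is unchanged.
Rule 3 (stop-cluster i-epenthesis): /k/ and /g/ form a stop–stop cluster, so [i] is inserted between them. /rudeedaomukgo/ → rudeedaomukigo.
Rule 4 (intervocalic spirantization): /d/ is a stop between vowels /u/ and /e/, so it spirantizes to the fricative [z]. /d/ is a stop between vowels /e/ and /a/, so it spirantizes to the fricative [z]. /k/ is a stop between vowels /u/ and /i/, so it spirantizes to the fricative [x]. /rudeedaomukigo/ → ruzeezaomuxigo.
Rule 5 (final vowel raising): /o/ is a mid vowel in word-final position, so it raises to [u]. /ruzeezaomuxigo/ → ruzeezaomuxigu.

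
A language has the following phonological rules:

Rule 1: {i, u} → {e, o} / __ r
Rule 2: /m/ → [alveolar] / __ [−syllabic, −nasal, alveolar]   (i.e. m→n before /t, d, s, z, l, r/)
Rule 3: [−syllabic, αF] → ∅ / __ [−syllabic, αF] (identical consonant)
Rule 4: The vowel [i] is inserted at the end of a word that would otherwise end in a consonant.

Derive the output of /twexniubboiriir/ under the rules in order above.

Rule 1 (pre-rhotic lowering): /i/ is a high vowel immediately before /r/, so it lowers to [e]. /i/ is a high vowel immediately before /r/, so it lowers to [e]. /twexniubboiriir/ → twexniubboerier.
Rule 2 (nasal place assimilation): no segment meets the environment; /twexniubboerier/ is unchanged.
Rule 3 (degemination): /bb/ is a geminate; the first /b/ deletes. /twexniubboerier/ → twexniuboerier.
Rule 4 (final i-epenthesis): the form ends in the consonant /r/, so [i] is inserted word-finally. /twexniuboerier/ → twexniuboerieri.

twexniuboerieri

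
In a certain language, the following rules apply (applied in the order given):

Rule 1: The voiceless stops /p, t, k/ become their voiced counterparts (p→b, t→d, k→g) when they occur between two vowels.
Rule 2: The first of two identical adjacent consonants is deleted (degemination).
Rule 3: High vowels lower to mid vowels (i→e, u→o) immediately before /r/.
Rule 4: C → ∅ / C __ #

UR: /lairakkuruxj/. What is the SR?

Rule 1 (intervocalic voicing): no segment meets the environment; /lairakkuruxj/ is unchanged.
Rule 2 (degemination): /kk/ is a geminate; the first /k/ deletes. /lairakkuruxj/ → lairakuruxj.
Rule 3 (pre-rhotic lowering): /i/ is a high vowel immediately before /r/, so it lowers to [e]. /u/ is a high vowel immediately before /r/, so it lowers to [o]. /lairakuruxj/ → laerakoruxj.
Rule 4 (final cluster simplification): /j/ is the second consonant of a word-final cluster /xj/, so it deletes. /laerakoruxj/ → laerakorux.

laerakorux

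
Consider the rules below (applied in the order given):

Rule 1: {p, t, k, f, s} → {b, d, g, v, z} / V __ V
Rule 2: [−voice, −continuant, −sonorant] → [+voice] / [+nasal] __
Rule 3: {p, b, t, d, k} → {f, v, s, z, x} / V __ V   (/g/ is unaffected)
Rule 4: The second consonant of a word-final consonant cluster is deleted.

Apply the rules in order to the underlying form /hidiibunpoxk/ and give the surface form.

Rule 1 (intervocalic voicing): no segment meets the environment; /hidiibunpoxk/ is unchanged.
Rule 2 (post-nasal voicing): /p/ is a voiceless stop immediately after the nasal /n/, so it voices to [b]. /hidiibunpoxk/ → hidiibunboxk.
Rule 3 (intervocalic spirantization): /d/ is a stop between vowels /i/ and /i/, so it spirantizes to the fricative [z]. /b/ is a stop between vowels /i/ and /u/, so it spirantizes to the fricative [v]. /hidiibunboxk/ → hiziivunboxk.
Rule 4 (final cluster simplification): /k/ is the second consonant of a word-final cluster /xk/, so it deletes. /hiziivunboxk/ → hiziivunbox.

hiziivunbox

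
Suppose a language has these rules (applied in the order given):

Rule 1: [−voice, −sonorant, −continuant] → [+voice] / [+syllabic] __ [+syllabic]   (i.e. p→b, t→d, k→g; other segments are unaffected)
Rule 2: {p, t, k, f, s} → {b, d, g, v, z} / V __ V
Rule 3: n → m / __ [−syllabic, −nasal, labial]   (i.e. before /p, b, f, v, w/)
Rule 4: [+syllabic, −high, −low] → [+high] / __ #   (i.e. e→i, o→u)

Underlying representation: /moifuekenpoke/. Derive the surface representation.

moivuegempogi

Rule 1 (intervocalic voicing): /k/ is a voiceless stop between vowels /e/ and /e/, so it voices to [g]. /k/ is a voiceless stop between vowels /o/ and /e/, so it voices to [g]. /moifuekenpoke/ → moifuegenpoge.
Rule 2 (intervocalic voicing): /f/ is a voiceless obstruent between vowels /i/ and /u/, so it voices to [v]. /moifuegenpoge/ → moivuegenpoge.
Rule 3 (nasal place assimilation): /n/ precedes the labial consonant /p/, so it assimilates in place to [m]. /moivuegenpoge/ → moivuegempoge.
Rule 4 (final vowel raising): /e/ is a mid vowel in word-final position, so it raises to [i]. /moivuegempoge/ → moivuegempogi.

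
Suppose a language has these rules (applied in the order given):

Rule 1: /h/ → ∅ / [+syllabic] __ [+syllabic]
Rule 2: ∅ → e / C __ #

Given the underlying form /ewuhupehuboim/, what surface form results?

Rule 1 (intervocalic h-deletion): /h/ occurs between vowels /u/ and /u/, so it deletes. /h/ occurs between vowels /e/ and /u/, so it deletes. /ewuhupehuboim/ → ewuupeuboim.
Rule 2 (final e-epenthesis): the form ends in the consonant /m/, so [e] is inserted word-finally. /ewuupeuboim/ → ewuupeuboime.

ewuupeuboime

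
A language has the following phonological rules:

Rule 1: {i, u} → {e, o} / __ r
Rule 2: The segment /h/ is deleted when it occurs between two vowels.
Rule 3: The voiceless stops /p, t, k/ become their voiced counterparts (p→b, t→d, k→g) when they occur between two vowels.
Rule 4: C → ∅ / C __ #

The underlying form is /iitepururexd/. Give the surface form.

iidebororex

Rule 1 (pre-rhotic lowering): /u/ is a high vowel immediately before /r/, so it lowers to [o]. /u/ is a high vowel immediately before /r/, so it lowers to [o]. /iitepururexd/ → iitepororexd.
Rule 2 (intervocalic h-deletion): no segment meets the environment; /iitepororexd/ is unchanged.
Rule 3 (intervocalic voicing): /t/ is a voiceless stop between vowels /i/ and /e/, so it voices to [d]. /p/ is a voiceless stop between vowels /e/ and /o/, so it voices to [b]. /iitepororexd/ → iidebororexd.
Rule 4 (final cluster simplification): /d/ is the second consonant of a word-final cluster /xd/, so it deletes. /iidebororexd/ → iidebororex.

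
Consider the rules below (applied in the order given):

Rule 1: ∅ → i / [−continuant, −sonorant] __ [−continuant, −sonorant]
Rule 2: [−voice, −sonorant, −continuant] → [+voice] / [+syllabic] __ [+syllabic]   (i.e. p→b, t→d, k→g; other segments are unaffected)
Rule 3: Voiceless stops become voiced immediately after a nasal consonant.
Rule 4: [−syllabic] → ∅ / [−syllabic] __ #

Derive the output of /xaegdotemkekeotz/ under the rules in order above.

xaegidodemgegeot

Rule 1 (stop-cluster i-epenthesis): /g/ and /d/ form a stop–stop cluster, so [i] is inserted between them. /xaegdotemkekeotz/ → xaegidotemkekeotz.
Rule 2 (intervocalic voicing): /t/ is a voiceless stop between vowels /o/ and /e/, so it voices to [d]. /k/ is a voiceless stop between vowels /e/ and /e/, so it voices to [g]. /xaegidotemkekeotz/ → xaegidodemkegeotz.
Rule 3 (post-nasal voicing): /k/ is a voiceless stop immediately after the nasal /m/, so it voices to [g]. /xaegidodemkegeotz/ → xaegidodemgegeotz.
Rule 4 (final cluster simplification): /z/ is the second consonant of a word-final cluster /tz/, so it deletes. /xaegidodemgegeotz/ → xaegidodemgegeot.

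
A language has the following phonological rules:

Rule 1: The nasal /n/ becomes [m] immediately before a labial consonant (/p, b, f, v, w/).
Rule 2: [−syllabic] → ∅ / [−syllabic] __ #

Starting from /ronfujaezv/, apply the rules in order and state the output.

romfujaez

Rule 1 (nasal place assimilation): /n/ precedes the labial consonant /f/, so it assimilates in place to [m]. /ronfujaezv/ → romfujaezv.
Rule 2 (final cluster simplification): /v/ is the second consonant of a word-final cluster /zv/, so it deletes. /romfujaezv/ → romfujaez.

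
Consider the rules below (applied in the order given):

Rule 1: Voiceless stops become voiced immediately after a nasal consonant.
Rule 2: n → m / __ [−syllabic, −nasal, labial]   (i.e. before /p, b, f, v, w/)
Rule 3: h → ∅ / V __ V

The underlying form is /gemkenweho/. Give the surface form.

gemgemweo

Rule 1 (post-nasal voicing): /k/ is a voiceless stop immediately after the nasal /m/, so it voices to [g]. /gemkenweho/ → gemgenweho.
Rule 2 (nasal place assimilation): /n/ precedes the labial consonant /w/, so it assimilates in place to [m]. /gemgenweho/ → gemgemweho.
Rule 3 (intervocalic h-deletion): /h/ occurs between vowels /e/ and /o/, so it deletes. /gemgemweho/ → gemgemweo.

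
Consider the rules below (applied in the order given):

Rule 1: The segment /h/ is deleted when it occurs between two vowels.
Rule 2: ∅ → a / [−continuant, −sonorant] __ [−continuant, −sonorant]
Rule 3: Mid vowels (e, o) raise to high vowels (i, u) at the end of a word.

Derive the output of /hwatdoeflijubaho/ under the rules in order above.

hwatadoeflijubau

Rule 1 (intervocalic h-deletion): /h/ occurs between vowels /a/ and /o/, so it deletes. /hwatdoeflijubaho/ → hwatdoeflijubao.
Rule 2 (stop-cluster a-epenthesis): /t/ and /d/ form a stop–stop cluster, so [a] is inserted between them. /hwatdoeflijubao/ → hwatadoeflijubao.
Rule 3 (final vowel raising): /o/ is a mid vowel in word-final position, so it raises to [u]. /hwatadoeflijubao/ → hwatadoeflijubau.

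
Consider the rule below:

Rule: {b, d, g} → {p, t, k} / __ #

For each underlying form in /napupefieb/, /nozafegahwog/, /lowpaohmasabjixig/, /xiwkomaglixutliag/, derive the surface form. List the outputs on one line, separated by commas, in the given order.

/napupefieb/: /b/ is a voiced stop in word-final position, so it devoices to [p]. → [napupefiep].
/nozafegahwog/: /g/ is a voiced stop in word-final position, so it devoices to [k]. → [nozafegahwok].
/lowpaohmasabjixig/: /g/ is a voiced stop in word-final position, so it devoices to [k]. → [lowpaohmasabjixik].
/xiwkomaglixutliag/: /g/ is a voiced stop in word-final position, so it devoices to [k]. → [xiwkomaglixutliak].

napupefiep, nozafegahwok, lowpaohmasabjixik, xiwkomaglixutliak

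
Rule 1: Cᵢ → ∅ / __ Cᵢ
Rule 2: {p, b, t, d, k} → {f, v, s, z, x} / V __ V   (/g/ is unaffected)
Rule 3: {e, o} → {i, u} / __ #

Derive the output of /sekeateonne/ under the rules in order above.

Rule 1 (degemination): /nn/ is a geminate; the first /n/ deletes. /sekeateonne/ → sekeateone.
Rule 2 (intervocalic spirantization): /k/ is a stop between vowels /e/ and /e/, so it spirantizes to the fricative [x]. /t/ is a stop between vowels /a/ and /e/, so it spirantizes to the fricative [s]. /sekeateone/ → sexeaseone.
Rule 3 (final vowel raising): /e/ is a mid vowel in word-final position, so it raises to [i]. /sexeaseone/ → sexeaseoni.

sexeaseoni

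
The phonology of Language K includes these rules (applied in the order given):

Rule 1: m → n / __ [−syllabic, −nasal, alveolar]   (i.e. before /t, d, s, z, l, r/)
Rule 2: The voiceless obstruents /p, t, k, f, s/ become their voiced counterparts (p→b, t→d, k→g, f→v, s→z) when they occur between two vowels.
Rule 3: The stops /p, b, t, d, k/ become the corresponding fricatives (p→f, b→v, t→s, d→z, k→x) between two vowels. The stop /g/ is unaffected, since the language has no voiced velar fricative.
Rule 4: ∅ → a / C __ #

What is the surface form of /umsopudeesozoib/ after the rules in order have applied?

Rule 1 (nasal place assimilation): /m/ precedes the alveolar consonant /s/, so it assimilates in place to [n]. /umsopudeesozoib/ → unsopudeesozoib.
Rule 2 (intervocalic voicing): /p/ is a voiceless obstruent between vowels /o/ and /u/, so it voices to [b]. /s/ is a voiceless obstruent between vowels /e/ and /o/, so it voices to [z]. /unsopudeesozoib/ → unsobudeezozoib.
Rule 3 (intervocalic spirantization): /b/ is a stop between vowels /o/ and /u/, so it spirantizes to the fricative [v]. /d/ is a stop between vowels /u/ and /e/, so it spirantizes to the fricative [z]. /unsobudeezozoib/ → unsovuzeezozoib.
Rule 4 (final a-epenthesis): the form ends in the consonant /b/, so [a] is inserted word-finally. /unsovuzeezozoib/ → unsovuzeezozoiba.

unsovuzeezozoiba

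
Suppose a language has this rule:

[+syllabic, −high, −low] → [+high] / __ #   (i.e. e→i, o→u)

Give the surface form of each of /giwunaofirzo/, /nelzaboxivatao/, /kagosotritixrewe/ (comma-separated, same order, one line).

/giwunaofirzo/: /o/ is a mid vowel in word-final position, so it raises to [u]. → [giwunaofirzu].
/nelzaboxivatao/: /o/ is a mid vowel in word-final position, so it raises to [u]. → [nelzaboxivatau].
/kagosotritixrewe/: /e/ is a mid vowel in word-final position, so it raises to [i]. → [kagosotritixrewi].

giwunaofirzu, nelzaboxivatau, kagosotritixrewi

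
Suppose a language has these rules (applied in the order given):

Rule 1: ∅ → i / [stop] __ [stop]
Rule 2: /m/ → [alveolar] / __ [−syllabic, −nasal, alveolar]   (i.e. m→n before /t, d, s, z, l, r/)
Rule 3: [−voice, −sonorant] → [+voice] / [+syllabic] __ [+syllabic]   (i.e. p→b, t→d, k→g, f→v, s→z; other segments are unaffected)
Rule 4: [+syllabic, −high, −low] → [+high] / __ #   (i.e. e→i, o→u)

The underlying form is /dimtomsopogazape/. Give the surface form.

Rule 1 (stop-cluster i-epenthesis): no segment meets the environment; /dimtomsopogazape/ is unchanged.
Rule 2 (nasal place assimilation): /m/ precedes the alveolar consonant /t/, so it assimilates in place to [n]. /m/ precedes the alveolar consonant /s/, so it assimilates in place to [n]. /dimtomsopogazape/ → dintonsopogazape.
Rule 3 (intervocalic voicing): /p/ is a voiceless obstruent between vowels /o/ and /o/, so it voices to [b]. /p/ is a voiceless obstruent between vowels /a/ and /e/, so it voices to [b]. /dintonsopogazape/ → dintonsobogazabe.
Rule 4 (final vowel raising): /e/ is a mid vowel in word-final position, so it raises to [i]. /dintonsobogazabe/ → dintonsobogazabi.

dintonsobogazabi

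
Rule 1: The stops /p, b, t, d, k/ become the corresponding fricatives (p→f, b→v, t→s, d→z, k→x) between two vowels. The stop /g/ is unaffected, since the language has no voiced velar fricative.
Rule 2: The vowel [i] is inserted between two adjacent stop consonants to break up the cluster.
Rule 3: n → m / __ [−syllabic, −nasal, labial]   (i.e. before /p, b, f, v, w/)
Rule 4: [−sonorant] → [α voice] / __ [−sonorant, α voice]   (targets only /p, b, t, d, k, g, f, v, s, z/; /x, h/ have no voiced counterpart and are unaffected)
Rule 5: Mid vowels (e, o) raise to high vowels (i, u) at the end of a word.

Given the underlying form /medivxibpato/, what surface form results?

Rule 1 (intervocalic spirantization): /d/ is a stop between vowels /e/ and /i/, so it spirantizes to the fricative [z]. /t/ is a stop between vowels /a/ and /o/, so it spirantizes to the fricative [s]. /medivxibpato/ → mezivxibpaso.
Rule 2 (stop-cluster i-epenthesis): /b/ and /p/ form a stop–stop cluster, so [i] is inserted between them. /mezivxibpaso/ → mezivxibipaso.
Rule 3 (nasal place assimilation): no segment meets the environment; /mezivxibipaso/ is unchanged.
Rule 4 (regressive voicing assimilation): /v/ precedes the voiceless obstruent /x/, so it devoices to [f] by assimilation. /mezivxibipaso/ → mezifxibipaso.
Rule 5 (final vowel raising): /o/ is a mid vowel in word-final position, so it raises to [u]. /mezifxibipaso/ → mezifxibipasu.

mezifxibipasu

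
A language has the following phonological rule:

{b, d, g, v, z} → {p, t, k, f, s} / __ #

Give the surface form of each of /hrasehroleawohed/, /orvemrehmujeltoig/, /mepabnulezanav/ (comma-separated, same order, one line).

/hrasehroleawohed/: /d/ is a voiced obstruent in word-final position, so it devoices to [t]. → [hrasehroleawohet].
/orvemrehmujeltoig/: /g/ is a voiced obstruent in word-final position, so it devoices to [k]. → [orvemrehmujeltoik].
/mepabnulezanav/: /v/ is a voiced obstruent in word-final position, so it devoices to [f]. → [mepabnulezanaf].

hrasehroleawohet, orvemrehmujeltoik, mepabnulezanaf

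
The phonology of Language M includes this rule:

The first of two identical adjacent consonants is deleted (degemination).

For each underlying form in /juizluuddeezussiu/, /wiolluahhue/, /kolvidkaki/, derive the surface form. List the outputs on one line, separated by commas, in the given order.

juizluudeezusiu, wioluahue, kolvidkaki

/juizluuddeezussiu/: /dd/ is a geminate; the first /d/ deletes. /ss/ is a geminate; the first /s/ deletes. → [juizluudeezusiu].
/wiolluahhue/: /ll/ is a geminate; the first /l/ deletes. /hh/ is a geminate; the first /h/ deletes. → [wioluahue].
/kolvidkaki/: the rule's environment is not met; surfaces unchanged as [kolvidkaki].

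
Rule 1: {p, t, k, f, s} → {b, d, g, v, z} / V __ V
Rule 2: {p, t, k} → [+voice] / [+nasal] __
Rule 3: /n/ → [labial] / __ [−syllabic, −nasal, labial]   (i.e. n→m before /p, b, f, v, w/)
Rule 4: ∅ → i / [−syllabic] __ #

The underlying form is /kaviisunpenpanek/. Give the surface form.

kaviizumbembaneki

Rule 1 (intervocalic voicing): /s/ is a voiceless obstruent between vowels /i/ and /u/, so it voices to [z]. /kaviisunpenpanek/ → kaviizunpenpanek.
Rule 2 (post-nasal voicing): /p/ is a voiceless stop immediately after the nasal /n/, so it voices to [b]. /p/ is a voiceless stop immediately after the nasal /n/, so it voices to [b]. /kaviizunpenpanek/ → kaviizunbenbanek.
Rule 3 (nasal place assimilation): /n/ precedes the labial consonant /b/, so it assimilates in place to [m]. /n/ precedes the labial consonant /b/, so it assimilates in place to [m]. /kaviizunbenbanek/ → kaviizumbembanek.
Rule 4 (final i-epenthesis): the form ends in the consonant /k/, so [i] is inserted word-finally. /kaviizumbembanek/ → kaviizumbembaneki.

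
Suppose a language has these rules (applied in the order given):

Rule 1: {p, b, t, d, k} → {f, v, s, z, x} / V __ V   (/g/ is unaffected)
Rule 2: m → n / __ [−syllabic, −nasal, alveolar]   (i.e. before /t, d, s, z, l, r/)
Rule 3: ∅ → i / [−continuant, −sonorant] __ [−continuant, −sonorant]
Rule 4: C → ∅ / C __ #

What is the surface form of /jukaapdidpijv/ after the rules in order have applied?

Rule 1 (intervocalic spirantization): /k/ is a stop between vowels /u/ and /a/, so it spirantizes to the fricative [x]. /jukaapdidpijv/ → juxaapdidpijv.
Rule 2 (nasal place assimilation): no segment meets the environment; /juxaapdidpijv/ is unchanged.
Rule 3 (stop-cluster i-epenthesis): /p/ and /d/ form a stop–stop cluster, so [i] is inserted between them. /d/ and /p/ form a stop–stop cluster, so [i] is inserted between them. /juxaapdidpijv/ → juxaapididipijv.
Rule 4 (final cluster simplification): /v/ is the second consonant of a word-final cluster /jv/, so it deletes. /juxaapididipijv/ → juxaapididipij.

juxaapididipij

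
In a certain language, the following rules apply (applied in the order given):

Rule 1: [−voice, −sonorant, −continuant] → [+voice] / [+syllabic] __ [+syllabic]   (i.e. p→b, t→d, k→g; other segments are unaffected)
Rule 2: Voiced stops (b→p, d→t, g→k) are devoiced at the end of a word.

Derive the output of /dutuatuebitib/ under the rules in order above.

duduaduebidip

Rule 1 (intervocalic voicing): /t/ is a voiceless stop between vowels /u/ and /u/, so it voices to [d]. /t/ is a voiceless stop between vowels /a/ and /u/, so it voices to [d]. /t/ is a voiceless stop between vowels /i/ and /i/, so it voices to [d]. /dutuatuebitib/ → duduaduebidib.
Rule 2 (final devoicing): /b/ is a voiced stop in word-final position, so it devoices to [p]. /duduaduebidib/ → duduaduebidip.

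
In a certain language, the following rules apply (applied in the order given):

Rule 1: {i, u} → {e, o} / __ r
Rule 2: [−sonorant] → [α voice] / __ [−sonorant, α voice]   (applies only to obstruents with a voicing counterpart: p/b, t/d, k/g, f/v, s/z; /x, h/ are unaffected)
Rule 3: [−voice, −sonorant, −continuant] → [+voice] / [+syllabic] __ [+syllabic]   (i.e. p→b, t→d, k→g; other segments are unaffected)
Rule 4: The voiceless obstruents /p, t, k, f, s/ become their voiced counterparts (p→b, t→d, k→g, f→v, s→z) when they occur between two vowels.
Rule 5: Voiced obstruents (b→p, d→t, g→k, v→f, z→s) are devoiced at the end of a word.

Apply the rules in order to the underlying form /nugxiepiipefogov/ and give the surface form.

Rule 1 (pre-rhotic lowering): no segment meets the environment; /nugxiepiipefogov/ is unchanged.
Rule 2 (regressive voicing assimilation): /g/ precedes the voiceless obstruent /x/, so it devoices to [k] by assimilation. /nugxiepiipefogov/ → nukxiepiipefogov.
Rule 3 (intervocalic voicing): /p/ is a voiceless stop between vowels /e/ and /i/, so it voices to [b]. /p/ is a voiceless stop between vowels /i/ and /e/, so it voices to [b]. /nukxiepiipefogov/ → nukxiebiibefogov.
Rule 4 (intervocalic voicing): /f/ is a voiceless obstruent between vowels /e/ and /o/, so it voices to [v]. /nukxiebiibefogov/ → nukxiebiibevogov.
Rule 5 (final devoicing): /v/ is a voiced obstruent in word-final position, so it devoices to [f]. /nukxiebiibevogov/ → nukxiebiibevogof.

nukxiebiibevogof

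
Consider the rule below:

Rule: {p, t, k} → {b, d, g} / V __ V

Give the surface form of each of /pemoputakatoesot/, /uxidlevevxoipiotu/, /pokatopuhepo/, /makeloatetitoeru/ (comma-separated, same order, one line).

pemobudagadoesot, uxidlevevxoibiodu, pogadobuhebo, mageloadedidoeru

/pemoputakatoesot/: /p/ is a voiceless stop between vowels /o/ and /u/, so it voices to [b]. /t/ is a voiceless stop between vowels /u/ and /a/, so it voices to [d]. /k/ is a voiceless stop between vowels /a/ and /a/, so it voices to [g]. /t/ is a voiceless stop between vowels /a/ and /o/, so it voices to [d]. → [pemobudagadoesot].
/uxidlevevxoipiotu/: /p/ is a voiceless stop between vowels /i/ and /i/, so it voices to [b]. /t/ is a voiceless stop between vowels /o/ and /u/, so it voices to [d]. → [uxidlevevxoibiodu].
/pokatopuhepo/: /k/ is a voiceless stop between vowels /o/ and /a/, so it voices to [g]. /t/ is a voiceless stop between vowels /a/ and /o/, so it voices to [d]. /p/ is a voiceless stop between vowels /o/ and /u/, so it voices to [b]. /p/ is a voiceless stop between vowels /e/ and /o/, so it voices to [b]. → [pogadobuhebo].
/makeloatetitoeru/: /k/ is a voiceless stop between vowels /a/ and /e/, so it voices to [g]. /t/ is a voiceless stop between vowels /a/ and /e/, so it voices to [d]. /t/ is a voiceless stop between vowels /e/ and /i/, so it voices to [d]. /t/ is a voiceless stop between vowels /i/ and /o/, so it voices to [d]. → [mageloadedidoeru].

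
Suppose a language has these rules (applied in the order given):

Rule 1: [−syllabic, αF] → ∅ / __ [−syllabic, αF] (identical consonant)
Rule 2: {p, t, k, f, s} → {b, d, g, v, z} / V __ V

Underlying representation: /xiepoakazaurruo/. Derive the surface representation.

xieboagazauruo

Rule 1 (degemination): /rr/ is a geminate; the first /r/ deletes. /xiepoakazaurruo/ → xiepoakazauruo.
Rule 2 (intervocalic voicing): /p/ is a voiceless obstruent between vowels /e/ and /o/, so it voices to [b]. /k/ is a voiceless obstruent between vowels /a/ and /a/, so it voices to [g]. /xiepoakazauruo/ → xieboagazauruo.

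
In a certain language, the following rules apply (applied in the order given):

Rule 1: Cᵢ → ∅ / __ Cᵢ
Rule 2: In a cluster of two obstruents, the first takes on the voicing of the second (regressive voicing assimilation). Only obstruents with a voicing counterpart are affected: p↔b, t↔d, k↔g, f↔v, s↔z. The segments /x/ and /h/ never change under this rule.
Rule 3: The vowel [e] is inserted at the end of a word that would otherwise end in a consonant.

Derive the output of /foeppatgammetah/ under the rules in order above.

Rule 1 (degemination): /pp/ is a geminate; the first /p/ deletes. /mm/ is a geminate; the first /m/ deletes. /foeppatgammetah/ → foepatgametah.
Rule 2 (regressive voicing assimilation): /t/ precedes the voiced obstruent /g/, so it voices to [d] by assimilation. /foepatgametah/ → foepadgametah.
Rule 3 (final e-epenthesis): the form ends in the consonant /h/, so [e] is inserted word-finally. /foepadgametah/ → foepadgametahe.

foepadgametahe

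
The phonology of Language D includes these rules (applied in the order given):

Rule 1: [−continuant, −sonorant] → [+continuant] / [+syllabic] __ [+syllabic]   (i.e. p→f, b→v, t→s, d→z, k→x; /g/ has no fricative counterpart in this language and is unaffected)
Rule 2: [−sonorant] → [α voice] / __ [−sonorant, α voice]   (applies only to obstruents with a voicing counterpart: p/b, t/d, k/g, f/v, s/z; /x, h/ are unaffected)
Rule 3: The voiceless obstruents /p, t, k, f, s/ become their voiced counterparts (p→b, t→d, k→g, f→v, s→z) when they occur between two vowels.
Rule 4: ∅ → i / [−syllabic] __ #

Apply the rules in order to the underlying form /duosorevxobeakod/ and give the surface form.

duozorefxoveaxodi

Rule 1 (intervocalic spirantization): /b/ is a stop between vowels /o/ and /e/, so it spirantizes to the fricative [v]. /k/ is a stop between vowels /a/ and /o/, so it spirantizes to the fricative [x]. /duosorevxobeakod/ → duosorevxoveaxod.
Rule 2 (regressive voicing assimilation): /v/ precedes the voiceless obstruent /x/, so it devoices to [f] by assimilation. /duosorevxoveaxod/ → duosorefxoveaxod.
Rule 3 (intervocalic voicing): /s/ is a voiceless obstruent between vowels /o/ and /o/, so it voices to [z]. /duosorefxoveaxod/ → duozorefxoveaxod.
Rule 4 (final i-epenthesis): the form ends in the consonant /d/, so [i] is inserted word-finally. /duozorefxoveaxod/ → duozorefxoveaxodi.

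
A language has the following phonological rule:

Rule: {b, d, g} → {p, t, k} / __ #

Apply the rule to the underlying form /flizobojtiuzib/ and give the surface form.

/b/ is a voiced stop in word-final position, so it devoices to [p].
The other instance of /b/ does not occur in the required environment and remains unchanged.
Surface form: [flizobojtiuzip].

flizobojtiuzip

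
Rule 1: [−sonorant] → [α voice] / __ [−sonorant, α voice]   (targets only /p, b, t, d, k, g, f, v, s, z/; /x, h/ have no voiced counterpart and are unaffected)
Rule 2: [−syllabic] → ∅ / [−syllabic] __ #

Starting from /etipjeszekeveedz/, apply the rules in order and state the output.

Rule 1 (regressive voicing assimilation): /s/ precedes the voiced obstruent /z/, so it voices to [z] by assimilation. /etipjeszekeveedz/ → etipjezzekeveedz.
Rule 2 (final cluster simplification): /z/ is the second consonant of a word-final cluster /dz/, so it deletes. /etipjezzekeveedz/ → etipjezzekeveed.

etipjezzekeveed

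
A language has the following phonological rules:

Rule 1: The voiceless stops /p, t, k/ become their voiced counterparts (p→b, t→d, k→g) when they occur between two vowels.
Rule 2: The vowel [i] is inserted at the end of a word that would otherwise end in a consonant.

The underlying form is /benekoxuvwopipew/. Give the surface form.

Rule 1 (intervocalic voicing): /k/ is a voiceless stop between vowels /e/ and /o/, so it voices to [g]. /p/ is a voiceless stop between vowels /o/ and /i/, so it voices to [b]. /p/ is a voiceless stop between vowels /i/ and /e/, so it voices to [b]. /benekoxuvwopipew/ → benegoxuvwobibew.
Rule 2 (final i-epenthesis): the form ends in the consonant /w/, so [i] is inserted word-finally. /benegoxuvwobibew/ → benegoxuvwobibewi.

benegoxuvwobibewi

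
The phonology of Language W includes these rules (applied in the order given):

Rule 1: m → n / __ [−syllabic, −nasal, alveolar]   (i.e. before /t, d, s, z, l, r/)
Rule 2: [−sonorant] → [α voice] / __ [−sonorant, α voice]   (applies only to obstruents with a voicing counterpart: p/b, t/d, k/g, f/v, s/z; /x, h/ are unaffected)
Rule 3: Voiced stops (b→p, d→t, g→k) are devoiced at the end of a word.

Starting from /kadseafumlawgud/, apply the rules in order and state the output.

katseafunlawgut

Rule 1 (nasal place assimilation): /m/ precedes the alveolar consonant /l/, so it assimilates in place to [n]. /kadseafumlawgud/ → kadseafunlawgud.
Rule 2 (regressive voicing assimilation): /d/ precedes the voiceless obstruent /s/, so it devoices to [t] by assimilation. /kadseafunlawgud/ → katseafunlawgud.
Rule 3 (final devoicing): /d/ is a voiced stop in word-final position, so it devoices to [t]. /katseafunlawgud/ → katseafunlawgut.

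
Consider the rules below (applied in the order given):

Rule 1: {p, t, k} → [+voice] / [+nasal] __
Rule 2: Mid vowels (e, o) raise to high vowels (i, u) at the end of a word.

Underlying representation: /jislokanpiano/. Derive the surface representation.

jislokanbianu

Rule 1 (post-nasal voicing): /p/ is a voiceless stop immediately after the nasal /n/, so it voices to [b]. /jislokanpiano/ → jislokanbiano.
Rule 2 (final vowel raising): /o/ is a mid vowel in word-final position, so it raises to [u]. /jislokanbiano/ → jislokanbianu.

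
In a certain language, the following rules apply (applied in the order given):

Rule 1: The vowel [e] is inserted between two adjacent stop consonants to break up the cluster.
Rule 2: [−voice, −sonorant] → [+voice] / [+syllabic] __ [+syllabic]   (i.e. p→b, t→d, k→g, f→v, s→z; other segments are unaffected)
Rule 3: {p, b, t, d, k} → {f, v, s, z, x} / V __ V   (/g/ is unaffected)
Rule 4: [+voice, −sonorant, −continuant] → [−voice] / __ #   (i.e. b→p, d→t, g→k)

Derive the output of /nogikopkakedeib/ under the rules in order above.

Rule 1 (stop-cluster e-epenthesis): /p/ and /k/ form a stop–stop cluster, so [e] is inserted between them. /nogikopkakedeib/ → nogikopekakedeib.
Rule 2 (intervocalic voicing): /k/ is a voiceless obstruent between vowels /i/ and /o/, so it voices to [g]. /p/ is a voiceless obstruent between vowels /o/ and /e/, so it voices to [b]. /k/ is a voiceless obstruent between vowels /e/ and /a/, so it voices to [g]. /k/ is a voiceless obstruent between vowels /a/ and /e/, so it voices to [g]. /nogikopekakedeib/ → nogigobegagedeib.
Rule 3 (intervocalic spirantization): /b/ is a stop between vowels /o/ and /e/, so it spirantizes to the fricative [v]. /d/ is a stop between vowels /e/ and /e/, so it spirantizes to the fricative [z]. /nogigobegagedeib/ → nogigovegagezeib.
Rule 4 (final devoicing): /b/ is a voiced stop in word-final position, so it devoices to [p]. /nogigovegagezeib/ → nogigovegagezeip.

nogigovegagezeip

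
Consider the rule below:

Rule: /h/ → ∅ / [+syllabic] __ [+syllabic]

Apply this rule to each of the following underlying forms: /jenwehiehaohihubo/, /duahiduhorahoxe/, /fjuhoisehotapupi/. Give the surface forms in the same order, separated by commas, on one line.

jenweieaoiubo, duaiduoraoxe, fjuoiseotapupi

/jenwehiehaohihubo/: /h/ occurs between vowels /e/ and /i/, so it deletes. /h/ occurs between vowels /e/ and /a/, so it deletes. /h/ occurs between vowels /o/ and /i/, so it deletes. /h/ occurs between vowels /i/ and /u/, so it deletes. → [jenweieaoiubo].
/duahiduhorahoxe/: /h/ occurs between vowels /a/ and /i/, so it deletes. /h/ occurs between vowels /u/ and /o/, so it deletes. /h/ occurs between vowels /a/ and /o/, so it deletes. → [duaiduoraoxe].
/fjuhoisehotapupi/: /h/ occurs between vowels /u/ and /o/, so it deletes. /h/ occurs between vowels /e/ and /o/, so it deletes. → [fjuoiseotapupi].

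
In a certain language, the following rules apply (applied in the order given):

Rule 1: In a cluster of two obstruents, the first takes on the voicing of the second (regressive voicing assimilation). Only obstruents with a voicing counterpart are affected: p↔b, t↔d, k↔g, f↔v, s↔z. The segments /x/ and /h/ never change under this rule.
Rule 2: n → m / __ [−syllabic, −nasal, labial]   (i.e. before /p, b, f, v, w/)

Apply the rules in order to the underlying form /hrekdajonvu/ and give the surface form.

hregdajomvu

Rule 1 (regressive voicing assimilation): /k/ precedes the voiced obstruent /d/, so it voices to [g] by assimilation. /hrekdajonvu/ → hregdajonvu.
Rule 2 (nasal place assimilation): /n/ precedes the labial consonant /v/, so it assimilates in place to [m]. /hregdajonvu/ → hregdajomvu.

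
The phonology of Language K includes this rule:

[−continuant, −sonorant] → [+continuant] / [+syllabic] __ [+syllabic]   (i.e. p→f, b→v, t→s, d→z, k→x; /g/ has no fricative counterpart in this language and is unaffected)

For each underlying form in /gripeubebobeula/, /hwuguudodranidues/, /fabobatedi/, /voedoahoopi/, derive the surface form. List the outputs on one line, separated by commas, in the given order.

/gripeubebobeula/: /p/ is a stop between vowels /i/ and /e/, so it spirantizes to the fricative [f]. /b/ is a stop between vowels /u/ and /e/, so it spirantizes to the fricative [v]. /b/ is a stop between vowels /e/ and /o/, so it spirantizes to the fricative [v]. /b/ is a stop between vowels /o/ and /e/, so it spirantizes to the fricative [v]. → [grifeuvevoveula].
/hwuguudodranidues/: /d/ is a stop between vowels /u/ and /o/, so it spirantizes to the fricative [z]. /d/ is a stop between vowels /i/ and /u/, so it spirantizes to the fricative [z]. → [hwuguuzodranizues].
/fabobatedi/: /b/ is a stop between vowels /a/ and /o/, so it spirantizes to the fricative [v]. /b/ is a stop between vowels /o/ and /a/, so it spirantizes to the fricative [v]. /t/ is a stop between vowels /a/ and /e/, so it spirantizes to the fricative [s]. /d/ is a stop between vowels /e/ and /i/, so it spirantizes to the fricative [z]. → [favovasezi].
/voedoahoopi/: /d/ is a stop between vowels /e/ and /o/, so it spirantizes to the fricative [z]. /p/ is a stop between vowels /o/ and /i/, so it spirantizes to the fricative [f]. → [voezoahoofi].

grifeuvevoveula, hwuguuzodranizues, favovasezi, voezoahoofi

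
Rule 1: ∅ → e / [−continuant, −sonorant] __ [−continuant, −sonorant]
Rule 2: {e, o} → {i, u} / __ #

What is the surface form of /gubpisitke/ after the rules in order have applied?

gubepisiteki

Rule 1 (stop-cluster e-epenthesis): /b/ and /p/ form a stop–stop cluster, so [e] is inserted between them. /t/ and /k/ form a stop–stop cluster, so [e] is inserted between them. /gubpisitke/ → gubepisiteke.
Rule 2 (final vowel raising): /e/ is a mid vowel in word-final position, so it raises to [i]. /gubepisiteke/ → gubepisiteki.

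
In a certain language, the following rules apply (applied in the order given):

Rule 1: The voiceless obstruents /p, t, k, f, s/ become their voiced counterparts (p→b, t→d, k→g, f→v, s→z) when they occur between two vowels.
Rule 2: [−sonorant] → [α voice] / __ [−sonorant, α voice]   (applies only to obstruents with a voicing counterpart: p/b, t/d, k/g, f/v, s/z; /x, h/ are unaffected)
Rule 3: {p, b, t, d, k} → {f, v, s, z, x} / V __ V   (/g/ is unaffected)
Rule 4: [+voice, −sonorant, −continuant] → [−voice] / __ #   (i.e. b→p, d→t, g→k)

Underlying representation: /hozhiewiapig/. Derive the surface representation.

hoshiewiavik

Rule 1 (intervocalic voicing): /p/ is a voiceless obstruent between vowels /a/ and /i/, so it voices to [b]. /hozhiewiapig/ → hozhiewiabig.
Rule 2 (regressive voicing assimilation): /z/ precedes the voiceless obstruent /h/, so it devoices to [s] by assimilation. /hozhiewiabig/ → hoshiewiabig.
Rule 3 (intervocalic spirantization): /b/ is a stop between vowels /a/ and /i/, so it spirantizes to the fricative [v]. /hoshiewiabig/ → hoshiewiavig.
Rule 4 (final devoicing): /g/ is a voiced stop in word-final position, so it devoices to [k]. /hoshiewiavig/ → hoshiewiavik.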